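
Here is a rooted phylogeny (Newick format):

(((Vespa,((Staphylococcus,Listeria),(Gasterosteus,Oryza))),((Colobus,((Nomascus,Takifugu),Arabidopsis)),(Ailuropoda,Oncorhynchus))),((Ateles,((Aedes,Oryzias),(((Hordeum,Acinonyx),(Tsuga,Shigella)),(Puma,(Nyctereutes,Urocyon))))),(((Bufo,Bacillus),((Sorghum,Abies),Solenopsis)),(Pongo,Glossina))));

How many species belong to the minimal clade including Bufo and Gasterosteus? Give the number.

28

The MRCA of Bufo and Gasterosteus is the root, so the clade is the entire tree.
That clade contains 28 terminal taxa: Abies, Acinonyx, Aedes, Ailuropoda, Arabidopsis, Ateles, Bacillus, Bufo, Colobus, Gasterosteus, Glossina, Hordeum, Listeria, Nomascus, Nyctereutes, Oncorhynchus, Oryza, Oryzias, Pongo, Puma, Shigella, Solenopsis, Sorghum, Staphylococcus, Takifugu, Tsuga, Urocyon, Vespa.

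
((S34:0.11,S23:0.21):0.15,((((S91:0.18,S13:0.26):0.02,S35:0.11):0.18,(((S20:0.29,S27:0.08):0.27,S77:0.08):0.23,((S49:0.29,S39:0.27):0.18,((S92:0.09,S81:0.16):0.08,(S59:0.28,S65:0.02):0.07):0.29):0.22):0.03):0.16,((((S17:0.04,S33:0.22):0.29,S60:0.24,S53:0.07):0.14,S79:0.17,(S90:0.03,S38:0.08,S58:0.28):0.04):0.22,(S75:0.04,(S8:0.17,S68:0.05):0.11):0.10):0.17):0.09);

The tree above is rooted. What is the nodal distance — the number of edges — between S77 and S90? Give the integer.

8

The MRCA of S77 and S90 is the node subtending ((((S91,S13),S35),(((S20,S27),S77),((S49,S39),((S92,S81),(S59,S65))))),((((S17,S33),S60,S53),S79,(S90,S38,S58)),(S75,(S8,S68)))).
From S77 up to that node: 4 branches. From S90 up to the same node: 4 branches. Total: 4 + 4 = 8.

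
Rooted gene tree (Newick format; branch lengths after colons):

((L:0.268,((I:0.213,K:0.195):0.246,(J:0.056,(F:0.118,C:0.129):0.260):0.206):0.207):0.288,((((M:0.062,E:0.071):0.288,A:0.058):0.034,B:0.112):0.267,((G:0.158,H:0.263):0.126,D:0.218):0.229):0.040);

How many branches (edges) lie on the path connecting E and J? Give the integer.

The MRCA of E and J is the root of the tree.
From E up to that node: 5 branches. From J up to the same node: 4 branches. Total: 5 + 4 = 9.

9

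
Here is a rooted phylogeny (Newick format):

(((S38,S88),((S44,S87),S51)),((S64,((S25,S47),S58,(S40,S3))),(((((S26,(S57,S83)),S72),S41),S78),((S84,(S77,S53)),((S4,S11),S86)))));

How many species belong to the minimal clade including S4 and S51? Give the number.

The MRCA of S4 and S51 is the root, so the clade is the entire tree.
That clade contains 23 terminal taxa: S11, S25, S26, S3, S38, S4, S40, S41, S44, S47, S51, S53, S57, S58, S64, S72, S77, S78, S83, S84, S86, S87, S88.

23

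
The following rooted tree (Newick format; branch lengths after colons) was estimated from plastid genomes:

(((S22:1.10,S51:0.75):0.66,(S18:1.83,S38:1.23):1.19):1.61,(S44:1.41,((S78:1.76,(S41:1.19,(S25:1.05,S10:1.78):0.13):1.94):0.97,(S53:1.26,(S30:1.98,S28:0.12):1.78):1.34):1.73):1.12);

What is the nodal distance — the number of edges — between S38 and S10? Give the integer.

The MRCA of S38 and S10 is the root of the tree.
From S38 up to that node: 3 branches. From S10 up to the same node: 6 branches. Total: 3 + 6 = 9.

9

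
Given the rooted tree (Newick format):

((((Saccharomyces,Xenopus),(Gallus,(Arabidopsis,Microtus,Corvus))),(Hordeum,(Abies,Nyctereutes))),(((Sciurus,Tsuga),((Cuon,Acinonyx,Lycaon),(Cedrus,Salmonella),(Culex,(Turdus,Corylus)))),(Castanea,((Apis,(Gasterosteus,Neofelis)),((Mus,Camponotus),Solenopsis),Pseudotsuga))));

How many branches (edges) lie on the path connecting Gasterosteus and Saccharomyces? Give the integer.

10

The MRCA of Gasterosteus and Saccharomyces is the root of the tree.
From Gasterosteus up to that node: 6 branches. From Saccharomyces up to the same node: 4 branches. Total: 6 + 4 = 10.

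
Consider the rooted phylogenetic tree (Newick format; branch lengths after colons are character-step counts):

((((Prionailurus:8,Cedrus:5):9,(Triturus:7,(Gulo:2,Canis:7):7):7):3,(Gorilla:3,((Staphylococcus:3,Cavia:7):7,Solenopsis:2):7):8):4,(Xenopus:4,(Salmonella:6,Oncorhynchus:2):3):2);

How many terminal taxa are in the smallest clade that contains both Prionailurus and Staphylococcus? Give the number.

9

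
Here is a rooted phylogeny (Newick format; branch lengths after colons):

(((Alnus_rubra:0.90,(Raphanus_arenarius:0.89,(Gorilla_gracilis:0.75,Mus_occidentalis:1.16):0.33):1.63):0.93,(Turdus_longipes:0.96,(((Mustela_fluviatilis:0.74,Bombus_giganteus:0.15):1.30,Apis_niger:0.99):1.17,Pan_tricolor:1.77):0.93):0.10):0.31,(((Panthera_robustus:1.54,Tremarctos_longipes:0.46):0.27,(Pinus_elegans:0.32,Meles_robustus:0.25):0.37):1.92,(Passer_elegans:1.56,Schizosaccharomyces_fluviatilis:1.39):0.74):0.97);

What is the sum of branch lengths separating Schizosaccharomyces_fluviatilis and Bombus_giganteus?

7.06

The path runs Schizosaccharomyces_fluviatilis → … → MRCA → … → Bombus_giganteus; the MRCA is the root of the tree.
Branch lengths along that path: 1.39 + 0.74 + 0.97 + 0.31 + 0.10 + 0.93 + 1.17 + 1.30 + 0.15 = 7.06.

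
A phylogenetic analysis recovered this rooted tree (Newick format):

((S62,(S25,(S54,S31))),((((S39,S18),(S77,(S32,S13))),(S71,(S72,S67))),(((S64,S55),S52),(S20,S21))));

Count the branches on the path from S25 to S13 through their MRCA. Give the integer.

The MRCA of S25 and S13 is the root of the tree.
From S25 up to that node: 3 branches. From S13 up to the same node: 6 branches. Total: 3 + 6 = 9.

9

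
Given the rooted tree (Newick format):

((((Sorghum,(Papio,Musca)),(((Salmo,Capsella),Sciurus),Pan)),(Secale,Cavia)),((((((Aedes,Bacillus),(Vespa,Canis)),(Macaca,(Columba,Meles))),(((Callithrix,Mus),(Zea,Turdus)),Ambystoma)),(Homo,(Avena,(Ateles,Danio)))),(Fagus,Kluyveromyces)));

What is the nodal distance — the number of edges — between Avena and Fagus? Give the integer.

The MRCA of Avena and Fagus is the node subtending ((((((Aedes,Bacillus),(Vespa,Canis)),(Macaca,(Columba,Meles))),(((Callithrix,Mus),(Zea,Turdus)),Ambystoma)),(Homo,(Avena,(Ateles,Danio)))),(Fagus,Kluyveromyces)).
From Avena up to that node: 4 branches. From Fagus up to the same node: 2 branches. Total: 4 + 2 = 6.

6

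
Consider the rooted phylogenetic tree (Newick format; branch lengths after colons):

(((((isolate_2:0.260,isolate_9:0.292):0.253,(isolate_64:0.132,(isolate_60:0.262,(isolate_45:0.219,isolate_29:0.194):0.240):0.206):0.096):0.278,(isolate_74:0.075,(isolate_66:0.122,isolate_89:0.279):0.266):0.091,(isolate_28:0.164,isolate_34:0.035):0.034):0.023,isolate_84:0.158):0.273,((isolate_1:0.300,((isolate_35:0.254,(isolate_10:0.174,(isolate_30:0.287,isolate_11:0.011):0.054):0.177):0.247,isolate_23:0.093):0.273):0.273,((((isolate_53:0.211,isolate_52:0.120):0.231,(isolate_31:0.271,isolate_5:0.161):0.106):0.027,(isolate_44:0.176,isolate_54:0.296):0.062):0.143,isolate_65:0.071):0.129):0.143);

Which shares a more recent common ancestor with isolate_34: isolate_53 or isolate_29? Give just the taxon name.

The MRCA of isolate_34 and isolate_29 subtends (((isolate_2,isolate_9),(isolate_64,(isolate_60,(isolate_45,isolate_29)))),(isolate_74,(isolate_66,isolate_89)),(isolate_28,isolate_34)) (11 taxa).
The MRCA of isolate_34 and isolate_53 is the root, subtending the entire tree (25 taxa).
The first is nested inside the second, so isolate_34 shares a more recent common ancestor with isolate_29.

isolate_29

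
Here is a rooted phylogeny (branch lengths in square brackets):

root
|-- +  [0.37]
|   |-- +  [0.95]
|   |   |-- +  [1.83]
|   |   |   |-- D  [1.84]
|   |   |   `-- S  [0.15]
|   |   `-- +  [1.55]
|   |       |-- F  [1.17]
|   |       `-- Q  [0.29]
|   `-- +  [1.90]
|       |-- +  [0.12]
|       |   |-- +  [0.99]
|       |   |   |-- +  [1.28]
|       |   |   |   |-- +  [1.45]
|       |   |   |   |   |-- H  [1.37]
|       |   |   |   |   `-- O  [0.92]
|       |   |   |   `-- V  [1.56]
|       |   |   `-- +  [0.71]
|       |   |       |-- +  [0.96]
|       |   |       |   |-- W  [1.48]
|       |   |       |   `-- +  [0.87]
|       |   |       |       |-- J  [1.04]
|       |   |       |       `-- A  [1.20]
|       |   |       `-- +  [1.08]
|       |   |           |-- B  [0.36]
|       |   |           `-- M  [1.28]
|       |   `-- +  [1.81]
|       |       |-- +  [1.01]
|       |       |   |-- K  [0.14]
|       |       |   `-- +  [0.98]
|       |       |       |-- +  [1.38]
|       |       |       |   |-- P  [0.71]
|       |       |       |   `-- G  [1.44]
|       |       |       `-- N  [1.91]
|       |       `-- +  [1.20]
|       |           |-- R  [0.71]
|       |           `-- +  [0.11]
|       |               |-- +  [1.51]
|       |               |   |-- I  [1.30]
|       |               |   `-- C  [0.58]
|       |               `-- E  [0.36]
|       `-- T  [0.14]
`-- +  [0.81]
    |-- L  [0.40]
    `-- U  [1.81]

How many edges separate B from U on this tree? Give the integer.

9

The MRCA of B and U is the root of the tree.
From B up to that node: 7 branches. From U up to the same node: 2 branches. Total: 7 + 2 = 9.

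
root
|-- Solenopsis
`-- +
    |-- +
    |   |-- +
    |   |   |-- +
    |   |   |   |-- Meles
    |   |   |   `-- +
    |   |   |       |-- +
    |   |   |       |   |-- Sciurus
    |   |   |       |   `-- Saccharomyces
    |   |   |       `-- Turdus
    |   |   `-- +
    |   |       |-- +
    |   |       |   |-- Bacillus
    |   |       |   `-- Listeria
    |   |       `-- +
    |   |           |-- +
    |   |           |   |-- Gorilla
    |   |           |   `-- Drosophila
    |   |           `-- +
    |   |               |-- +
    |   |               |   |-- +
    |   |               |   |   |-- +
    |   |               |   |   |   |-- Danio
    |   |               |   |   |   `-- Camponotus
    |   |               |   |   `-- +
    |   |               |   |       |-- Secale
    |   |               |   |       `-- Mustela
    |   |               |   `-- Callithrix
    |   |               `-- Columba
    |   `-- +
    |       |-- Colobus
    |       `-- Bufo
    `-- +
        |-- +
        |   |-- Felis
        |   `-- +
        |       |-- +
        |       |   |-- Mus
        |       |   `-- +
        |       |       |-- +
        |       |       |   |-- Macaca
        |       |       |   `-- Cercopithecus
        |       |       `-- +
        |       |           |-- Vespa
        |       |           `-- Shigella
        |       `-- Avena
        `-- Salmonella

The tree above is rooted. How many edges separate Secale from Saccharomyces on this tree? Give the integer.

11

The MRCA of Secale and Saccharomyces is the node subtending ((Meles,((Sciurus,Saccharomyces),Turdus)),((Bacillus,Listeria),((Gorilla,Drosophila),((((Danio,Camponotus),(Secale,Mustela)),Callithrix),Columba)))).
From Secale up to that node: 7 branches. From Saccharomyces up to the same node: 4 branches. Total: 7 + 4 = 11.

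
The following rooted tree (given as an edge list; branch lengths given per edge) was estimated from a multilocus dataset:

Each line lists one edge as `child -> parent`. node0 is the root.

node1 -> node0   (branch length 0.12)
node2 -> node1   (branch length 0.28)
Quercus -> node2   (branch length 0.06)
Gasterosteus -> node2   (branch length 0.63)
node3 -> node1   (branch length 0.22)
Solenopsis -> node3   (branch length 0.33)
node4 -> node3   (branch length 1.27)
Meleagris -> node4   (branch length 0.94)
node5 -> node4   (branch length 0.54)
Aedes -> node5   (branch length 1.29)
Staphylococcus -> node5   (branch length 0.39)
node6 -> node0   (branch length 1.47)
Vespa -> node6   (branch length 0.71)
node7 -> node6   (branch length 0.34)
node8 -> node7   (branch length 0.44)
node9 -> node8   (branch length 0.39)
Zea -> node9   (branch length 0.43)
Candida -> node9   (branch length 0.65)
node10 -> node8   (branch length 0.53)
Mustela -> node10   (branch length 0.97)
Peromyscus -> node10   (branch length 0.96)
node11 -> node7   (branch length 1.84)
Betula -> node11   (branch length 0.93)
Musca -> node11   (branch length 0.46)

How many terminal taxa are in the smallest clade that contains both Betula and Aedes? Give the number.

The MRCA of Betula and Aedes is the root, so the clade is the entire tree.
That clade contains 13 terminal taxa: Aedes, Betula, Candida, Gasterosteus, Meleagris, Musca, Mustela, Peromyscus, Quercus, Solenopsis, Staphylococcus, Vespa, Zea.

13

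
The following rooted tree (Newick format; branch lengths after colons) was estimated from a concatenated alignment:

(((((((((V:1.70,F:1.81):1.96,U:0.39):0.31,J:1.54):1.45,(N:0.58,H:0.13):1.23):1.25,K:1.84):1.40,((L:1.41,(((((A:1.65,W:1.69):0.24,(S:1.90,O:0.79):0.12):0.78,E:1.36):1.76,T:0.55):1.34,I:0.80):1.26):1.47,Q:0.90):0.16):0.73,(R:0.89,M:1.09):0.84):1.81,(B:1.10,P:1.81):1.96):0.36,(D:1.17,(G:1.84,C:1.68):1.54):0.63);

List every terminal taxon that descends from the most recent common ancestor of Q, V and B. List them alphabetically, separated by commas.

A, B, E, F, H, I, J, K, L, M, N, O, P, Q, R, S, T, U, V, W

Tracing Q: it sits inside ((L,(((((A,W),(S,O)),E),T),I)),Q).
Tracing V: it sits inside (V,F).
Tracing B: it sits inside (B,P).
The smallest clade enclosing all 3 is ((((((((V,F),U),J),(N,H)),K),((L,(((((A,W),(S,O)),E),T),I)),Q)),(R,M)),(B,P)); the answer is its 20 terminal taxa in alphabetical order.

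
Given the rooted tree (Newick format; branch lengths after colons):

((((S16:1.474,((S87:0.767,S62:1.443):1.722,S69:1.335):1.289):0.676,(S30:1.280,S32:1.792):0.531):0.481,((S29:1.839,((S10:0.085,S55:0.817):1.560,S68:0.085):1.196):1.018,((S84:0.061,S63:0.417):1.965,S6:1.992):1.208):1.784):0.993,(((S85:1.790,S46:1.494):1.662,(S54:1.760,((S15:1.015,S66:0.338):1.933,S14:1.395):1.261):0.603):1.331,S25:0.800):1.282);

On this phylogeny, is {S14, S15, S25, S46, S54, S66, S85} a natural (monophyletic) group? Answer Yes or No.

Yes

The most recent common ancestor of these taxa subtends (((S85,S46),(S54,((S15,S66),S14))),S25).
That clade has exactly 7 tips — every listed taxon and nothing else — so the group is monophyletic.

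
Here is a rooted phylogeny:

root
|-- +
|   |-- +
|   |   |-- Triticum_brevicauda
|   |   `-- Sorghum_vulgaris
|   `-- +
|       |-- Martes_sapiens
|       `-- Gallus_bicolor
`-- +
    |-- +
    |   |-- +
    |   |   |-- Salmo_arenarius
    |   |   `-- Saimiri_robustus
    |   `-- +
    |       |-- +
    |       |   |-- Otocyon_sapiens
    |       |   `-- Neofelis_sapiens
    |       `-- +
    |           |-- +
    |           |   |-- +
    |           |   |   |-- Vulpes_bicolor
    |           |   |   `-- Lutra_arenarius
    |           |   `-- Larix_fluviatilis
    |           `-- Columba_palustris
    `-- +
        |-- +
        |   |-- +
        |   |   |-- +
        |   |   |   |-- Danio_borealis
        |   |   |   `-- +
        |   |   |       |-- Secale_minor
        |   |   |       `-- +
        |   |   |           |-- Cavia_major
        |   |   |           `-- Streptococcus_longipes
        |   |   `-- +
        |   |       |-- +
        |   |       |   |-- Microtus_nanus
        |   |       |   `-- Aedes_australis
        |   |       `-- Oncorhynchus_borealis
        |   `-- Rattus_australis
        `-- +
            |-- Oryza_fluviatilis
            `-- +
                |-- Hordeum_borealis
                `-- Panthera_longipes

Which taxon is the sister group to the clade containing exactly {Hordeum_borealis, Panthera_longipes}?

Oryza_fluviatilis

The clade containing exactly {Hordeum_borealis, Panthera_longipes} attaches to the tree at the node subtending (Oryza_fluviatilis,(Hordeum_borealis,Panthera_longipes)).
The other lineage descending from that same node — the sister group — is the single tip Oryza_fluviatilis.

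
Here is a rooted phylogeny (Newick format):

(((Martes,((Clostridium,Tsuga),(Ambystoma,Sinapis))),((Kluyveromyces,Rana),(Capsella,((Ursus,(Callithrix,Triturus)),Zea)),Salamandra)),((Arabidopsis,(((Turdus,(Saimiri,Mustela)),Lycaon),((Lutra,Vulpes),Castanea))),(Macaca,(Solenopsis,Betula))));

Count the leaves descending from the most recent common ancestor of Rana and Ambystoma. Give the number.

The MRCA of Rana and Ambystoma is the node subtending ((Martes,((Clostridium,Tsuga),(Ambystoma,Sinapis))),((Kluyveromyces,Rana),(Capsella,((Ursus,(Callithrix,Triturus)),Zea)),Salamandra)).
That clade contains 13 terminal taxa: Ambystoma, Callithrix, Capsella, Clostridium, Kluyveromyces, Martes, Rana, Salamandra, Sinapis, Triturus, Tsuga, Ursus, Zea.

13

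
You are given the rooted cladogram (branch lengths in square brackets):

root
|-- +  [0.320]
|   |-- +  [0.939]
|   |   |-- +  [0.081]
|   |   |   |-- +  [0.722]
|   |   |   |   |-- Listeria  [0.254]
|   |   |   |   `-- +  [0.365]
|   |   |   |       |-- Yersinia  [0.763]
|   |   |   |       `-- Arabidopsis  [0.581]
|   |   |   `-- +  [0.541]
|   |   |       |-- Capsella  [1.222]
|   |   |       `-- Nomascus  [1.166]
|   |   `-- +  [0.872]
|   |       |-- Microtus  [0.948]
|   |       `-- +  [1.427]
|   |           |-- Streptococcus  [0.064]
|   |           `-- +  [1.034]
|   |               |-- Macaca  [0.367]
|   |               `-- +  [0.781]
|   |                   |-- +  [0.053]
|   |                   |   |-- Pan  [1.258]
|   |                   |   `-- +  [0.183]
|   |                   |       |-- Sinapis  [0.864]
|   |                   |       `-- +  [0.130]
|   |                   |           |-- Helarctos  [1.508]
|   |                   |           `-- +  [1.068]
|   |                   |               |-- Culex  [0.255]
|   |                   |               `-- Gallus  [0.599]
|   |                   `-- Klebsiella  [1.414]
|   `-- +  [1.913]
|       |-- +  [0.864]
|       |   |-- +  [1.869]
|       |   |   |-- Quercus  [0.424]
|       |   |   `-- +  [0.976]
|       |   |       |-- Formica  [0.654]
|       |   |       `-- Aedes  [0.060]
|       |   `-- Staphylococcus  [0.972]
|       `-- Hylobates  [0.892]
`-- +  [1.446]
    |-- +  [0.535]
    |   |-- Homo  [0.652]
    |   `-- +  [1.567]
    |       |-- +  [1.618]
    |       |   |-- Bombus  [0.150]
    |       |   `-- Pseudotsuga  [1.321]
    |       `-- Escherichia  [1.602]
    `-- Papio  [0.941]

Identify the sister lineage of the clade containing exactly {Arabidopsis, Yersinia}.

The clade containing exactly {Arabidopsis, Yersinia} attaches to the tree at the node subtending (Listeria,(Yersinia,Arabidopsis)).
The other lineage descending from that same node — the sister group — is the single tip Listeria.

Listeria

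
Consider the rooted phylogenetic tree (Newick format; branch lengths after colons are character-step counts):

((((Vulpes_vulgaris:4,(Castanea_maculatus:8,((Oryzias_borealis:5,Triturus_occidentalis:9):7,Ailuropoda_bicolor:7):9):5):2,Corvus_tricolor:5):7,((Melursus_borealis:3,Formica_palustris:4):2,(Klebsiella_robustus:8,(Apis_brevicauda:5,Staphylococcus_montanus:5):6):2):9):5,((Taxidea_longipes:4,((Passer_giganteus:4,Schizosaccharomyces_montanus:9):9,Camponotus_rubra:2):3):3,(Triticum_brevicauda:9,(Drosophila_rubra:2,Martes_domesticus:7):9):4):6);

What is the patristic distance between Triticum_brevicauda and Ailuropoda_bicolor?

54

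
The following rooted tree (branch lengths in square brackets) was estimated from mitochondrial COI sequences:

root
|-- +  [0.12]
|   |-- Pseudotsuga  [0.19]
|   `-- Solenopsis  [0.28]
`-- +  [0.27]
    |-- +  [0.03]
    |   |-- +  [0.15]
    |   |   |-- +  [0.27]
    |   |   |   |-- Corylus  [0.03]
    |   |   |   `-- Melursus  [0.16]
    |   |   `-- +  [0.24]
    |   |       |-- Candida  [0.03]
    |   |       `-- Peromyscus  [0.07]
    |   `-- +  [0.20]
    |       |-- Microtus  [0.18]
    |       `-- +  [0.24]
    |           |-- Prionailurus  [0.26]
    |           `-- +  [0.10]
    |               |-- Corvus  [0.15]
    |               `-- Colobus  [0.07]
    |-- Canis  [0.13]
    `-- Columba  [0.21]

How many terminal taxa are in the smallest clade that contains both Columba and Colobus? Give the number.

The MRCA of Columba and Colobus is the node subtending ((((Corylus,Melursus),(Candida,Peromyscus)),(Microtus,(Prionailurus,(Corvus,Colobus)))),Canis,Columba).
That clade contains 10 terminal taxa: Candida, Canis, Colobus, Columba, Corvus, Corylus, Melursus, Microtus, Peromyscus, Prionailurus.

10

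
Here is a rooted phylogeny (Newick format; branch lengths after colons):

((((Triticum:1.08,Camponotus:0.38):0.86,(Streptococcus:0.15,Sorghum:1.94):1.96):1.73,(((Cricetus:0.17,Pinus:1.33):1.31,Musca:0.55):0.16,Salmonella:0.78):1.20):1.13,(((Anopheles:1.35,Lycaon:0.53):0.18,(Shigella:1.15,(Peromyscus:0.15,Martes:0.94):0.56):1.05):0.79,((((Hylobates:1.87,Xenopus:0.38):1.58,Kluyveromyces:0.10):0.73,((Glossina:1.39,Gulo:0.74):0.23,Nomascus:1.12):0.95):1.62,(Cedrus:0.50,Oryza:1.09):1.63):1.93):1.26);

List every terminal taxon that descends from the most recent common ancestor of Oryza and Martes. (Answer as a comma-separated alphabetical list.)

Anopheles, Cedrus, Glossina, Gulo, Hylobates, Kluyveromyces, Lycaon, Martes, Nomascus, Oryza, Peromyscus, Shigella, Xenopus

Tracing Oryza: it sits inside (Cedrus,Oryza).
Tracing Martes: it sits inside (Peromyscus,Martes).
The smallest clade enclosing both is (((Anopheles,Lycaon),(Shigella,(Peromyscus,Martes))),((((Hylobates,Xenopus),Kluyveromyces),((Glossina,Gulo),Nomascus)),(Cedrus,Oryza))); the answer is its 13 terminal taxa in alphabetical order.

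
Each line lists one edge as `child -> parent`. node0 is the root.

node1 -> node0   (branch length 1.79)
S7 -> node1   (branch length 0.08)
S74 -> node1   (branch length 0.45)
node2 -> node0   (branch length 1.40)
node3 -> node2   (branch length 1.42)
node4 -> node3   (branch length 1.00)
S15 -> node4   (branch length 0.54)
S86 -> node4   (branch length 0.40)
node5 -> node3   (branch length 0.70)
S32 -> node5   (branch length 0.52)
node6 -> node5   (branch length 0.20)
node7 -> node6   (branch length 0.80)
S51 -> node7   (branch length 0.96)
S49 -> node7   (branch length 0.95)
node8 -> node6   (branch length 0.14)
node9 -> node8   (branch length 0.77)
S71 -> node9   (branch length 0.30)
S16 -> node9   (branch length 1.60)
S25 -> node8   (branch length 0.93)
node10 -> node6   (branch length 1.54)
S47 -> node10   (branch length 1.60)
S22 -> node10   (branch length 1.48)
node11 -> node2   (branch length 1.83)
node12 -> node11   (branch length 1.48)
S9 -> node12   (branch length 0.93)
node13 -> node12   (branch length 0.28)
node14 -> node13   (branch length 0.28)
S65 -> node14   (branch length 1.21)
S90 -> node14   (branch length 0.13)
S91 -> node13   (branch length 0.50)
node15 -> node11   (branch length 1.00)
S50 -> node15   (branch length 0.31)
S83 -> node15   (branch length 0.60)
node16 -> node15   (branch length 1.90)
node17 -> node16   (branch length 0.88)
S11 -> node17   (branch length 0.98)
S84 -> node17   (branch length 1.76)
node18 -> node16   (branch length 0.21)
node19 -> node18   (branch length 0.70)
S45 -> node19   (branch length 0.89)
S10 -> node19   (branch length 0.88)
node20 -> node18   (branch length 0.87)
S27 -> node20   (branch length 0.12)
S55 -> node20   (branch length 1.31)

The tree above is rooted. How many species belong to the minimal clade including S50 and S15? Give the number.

22

The MRCA of S50 and S15 is the node subtending (((S15,S86),(S32,((S51,S49),((S71,S16),S25),(S47,S22)))),((S9,((S65,S90),S91)),(S50,S83,((S11,S84),((S45,S10),(S27,S55)))))).
That clade contains 22 terminal taxa: S10, S11, S15, S16, S22, S25, S27, S32, S45, S47, S49, S50, S51, S55, S65, S71, S83, S84, S86, S9, S90, S91.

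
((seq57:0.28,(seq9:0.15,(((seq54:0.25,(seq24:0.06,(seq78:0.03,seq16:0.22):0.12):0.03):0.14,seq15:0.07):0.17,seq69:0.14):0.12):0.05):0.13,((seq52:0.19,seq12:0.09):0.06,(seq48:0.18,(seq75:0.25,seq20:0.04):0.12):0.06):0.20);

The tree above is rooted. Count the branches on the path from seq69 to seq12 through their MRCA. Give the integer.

The MRCA of seq69 and seq12 is the root of the tree.
From seq69 up to that node: 4 branches. From seq12 up to the same node: 3 branches. Total: 4 + 3 = 7.

7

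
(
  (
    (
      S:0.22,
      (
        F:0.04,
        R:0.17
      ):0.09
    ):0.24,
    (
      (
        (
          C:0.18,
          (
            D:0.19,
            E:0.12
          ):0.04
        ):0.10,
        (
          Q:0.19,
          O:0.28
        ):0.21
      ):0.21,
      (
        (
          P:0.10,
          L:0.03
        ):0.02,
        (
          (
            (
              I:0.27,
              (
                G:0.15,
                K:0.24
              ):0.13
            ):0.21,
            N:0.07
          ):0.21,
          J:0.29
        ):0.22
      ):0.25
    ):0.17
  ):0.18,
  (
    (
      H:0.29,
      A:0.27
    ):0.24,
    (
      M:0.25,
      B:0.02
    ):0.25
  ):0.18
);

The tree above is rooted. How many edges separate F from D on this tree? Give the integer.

8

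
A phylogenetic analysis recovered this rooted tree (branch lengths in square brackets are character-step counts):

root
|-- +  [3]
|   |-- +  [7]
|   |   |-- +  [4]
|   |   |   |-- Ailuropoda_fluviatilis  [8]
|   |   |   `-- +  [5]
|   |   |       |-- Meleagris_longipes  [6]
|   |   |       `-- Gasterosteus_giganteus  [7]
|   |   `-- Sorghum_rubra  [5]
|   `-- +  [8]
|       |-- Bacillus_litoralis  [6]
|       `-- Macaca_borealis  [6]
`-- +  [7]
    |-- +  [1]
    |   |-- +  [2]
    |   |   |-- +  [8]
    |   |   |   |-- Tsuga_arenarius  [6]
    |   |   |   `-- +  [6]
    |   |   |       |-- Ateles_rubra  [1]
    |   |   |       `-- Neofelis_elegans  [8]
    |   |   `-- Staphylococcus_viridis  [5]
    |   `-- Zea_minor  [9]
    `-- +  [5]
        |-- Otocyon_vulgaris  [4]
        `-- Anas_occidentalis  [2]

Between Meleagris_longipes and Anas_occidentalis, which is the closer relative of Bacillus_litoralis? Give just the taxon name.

The MRCA of Bacillus_litoralis and Meleagris_longipes subtends (((Ailuropoda_fluviatilis,(Meleagris_longipes,Gasterosteus_giganteus)),Sorghum_rubra),(Bacillus_litoralis,Macaca_borealis)) (6 taxa).
The MRCA of Bacillus_litoralis and Anas_occidentalis is the root, subtending the entire tree (13 taxa).
The first is nested inside the second, so Bacillus_litoralis shares a more recent common ancestor with Meleagris_longipes.

Meleagris_longipes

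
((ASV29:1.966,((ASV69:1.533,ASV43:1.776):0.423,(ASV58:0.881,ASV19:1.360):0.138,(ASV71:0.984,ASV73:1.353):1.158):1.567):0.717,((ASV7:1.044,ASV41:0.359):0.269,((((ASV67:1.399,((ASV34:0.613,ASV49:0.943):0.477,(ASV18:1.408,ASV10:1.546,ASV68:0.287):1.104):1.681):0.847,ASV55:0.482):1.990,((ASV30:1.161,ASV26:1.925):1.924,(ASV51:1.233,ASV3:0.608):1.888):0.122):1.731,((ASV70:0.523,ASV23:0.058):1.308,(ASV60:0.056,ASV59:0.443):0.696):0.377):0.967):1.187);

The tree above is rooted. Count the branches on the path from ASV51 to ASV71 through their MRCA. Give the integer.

The MRCA of ASV51 and ASV71 is the root of the tree.
From ASV51 up to that node: 6 branches. From ASV71 up to the same node: 4 branches. Total: 6 + 4 = 10.

10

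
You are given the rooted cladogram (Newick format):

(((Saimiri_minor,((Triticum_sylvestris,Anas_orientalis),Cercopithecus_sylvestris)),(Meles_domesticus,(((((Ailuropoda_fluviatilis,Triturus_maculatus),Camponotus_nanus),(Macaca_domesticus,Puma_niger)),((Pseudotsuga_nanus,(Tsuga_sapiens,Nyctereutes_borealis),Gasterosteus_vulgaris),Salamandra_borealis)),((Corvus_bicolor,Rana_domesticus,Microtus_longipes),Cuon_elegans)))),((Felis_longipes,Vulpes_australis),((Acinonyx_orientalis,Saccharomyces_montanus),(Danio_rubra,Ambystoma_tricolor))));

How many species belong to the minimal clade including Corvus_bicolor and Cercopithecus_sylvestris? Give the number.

19

The MRCA of Corvus_bicolor and Cercopithecus_sylvestris is the node subtending ((Saimiri_minor,((Triticum_sylvestris,Anas_orientalis),Cercopithecus_sylvestris)),(Meles_domesticus,(((((Ailuropoda_fluviatilis,Triturus_maculatus),Camponotus_nanus),(Macaca_domesticus,Puma_niger)),((Pseudotsuga_nanus,(Tsuga_sapiens,Nyctereutes_borealis),Gasterosteus_vulgaris),Salamandra_borealis)),((Corvus_bicolor,Rana_domesticus,Microtus_longipes),Cuon_elegans)))).
That clade contains 19 terminal taxa: Ailuropoda_fluviatilis, Anas_orientalis, Camponotus_nanus, Cercopithecus_sylvestris, Corvus_bicolor, Cuon_elegans, Gasterosteus_vulgaris, Macaca_domesticus, Meles_domesticus, Microtus_longipes, Nyctereutes_borealis, Pseudotsuga_nanus, Puma_niger, Rana_domesticus, Saimiri_minor, Salamandra_borealis, Triticum_sylvestris, Triturus_maculatus, Tsuga_sapiens.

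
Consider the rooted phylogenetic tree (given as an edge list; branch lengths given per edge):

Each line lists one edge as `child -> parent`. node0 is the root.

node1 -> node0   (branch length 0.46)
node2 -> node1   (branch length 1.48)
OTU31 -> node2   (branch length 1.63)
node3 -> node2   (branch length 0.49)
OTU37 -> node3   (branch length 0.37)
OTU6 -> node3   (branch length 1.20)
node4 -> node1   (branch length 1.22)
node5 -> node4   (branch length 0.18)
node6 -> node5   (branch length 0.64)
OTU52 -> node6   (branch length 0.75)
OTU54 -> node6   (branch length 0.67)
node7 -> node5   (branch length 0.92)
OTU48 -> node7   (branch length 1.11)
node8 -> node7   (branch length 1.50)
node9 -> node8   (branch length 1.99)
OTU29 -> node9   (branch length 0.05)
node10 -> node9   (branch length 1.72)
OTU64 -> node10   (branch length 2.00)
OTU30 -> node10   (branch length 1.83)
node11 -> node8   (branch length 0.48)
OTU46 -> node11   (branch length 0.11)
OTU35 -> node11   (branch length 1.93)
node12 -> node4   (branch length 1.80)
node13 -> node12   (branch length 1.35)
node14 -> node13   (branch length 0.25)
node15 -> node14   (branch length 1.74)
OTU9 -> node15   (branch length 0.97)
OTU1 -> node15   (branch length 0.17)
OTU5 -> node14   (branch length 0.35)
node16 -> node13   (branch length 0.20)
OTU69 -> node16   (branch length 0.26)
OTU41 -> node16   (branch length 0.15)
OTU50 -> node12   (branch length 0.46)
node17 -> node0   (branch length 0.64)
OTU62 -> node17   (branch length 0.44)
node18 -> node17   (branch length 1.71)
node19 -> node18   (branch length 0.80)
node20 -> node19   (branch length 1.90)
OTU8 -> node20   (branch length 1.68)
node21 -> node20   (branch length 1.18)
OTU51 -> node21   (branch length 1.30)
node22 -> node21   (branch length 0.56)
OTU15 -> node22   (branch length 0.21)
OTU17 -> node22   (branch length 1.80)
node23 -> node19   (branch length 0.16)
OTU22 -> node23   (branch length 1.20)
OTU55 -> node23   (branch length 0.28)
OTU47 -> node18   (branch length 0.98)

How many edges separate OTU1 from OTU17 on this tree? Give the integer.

The MRCA of OTU1 and OTU17 is the root of the tree.
From OTU1 up to that node: 7 branches. From OTU17 up to the same node: 7 branches. Total: 7 + 7 = 14.

14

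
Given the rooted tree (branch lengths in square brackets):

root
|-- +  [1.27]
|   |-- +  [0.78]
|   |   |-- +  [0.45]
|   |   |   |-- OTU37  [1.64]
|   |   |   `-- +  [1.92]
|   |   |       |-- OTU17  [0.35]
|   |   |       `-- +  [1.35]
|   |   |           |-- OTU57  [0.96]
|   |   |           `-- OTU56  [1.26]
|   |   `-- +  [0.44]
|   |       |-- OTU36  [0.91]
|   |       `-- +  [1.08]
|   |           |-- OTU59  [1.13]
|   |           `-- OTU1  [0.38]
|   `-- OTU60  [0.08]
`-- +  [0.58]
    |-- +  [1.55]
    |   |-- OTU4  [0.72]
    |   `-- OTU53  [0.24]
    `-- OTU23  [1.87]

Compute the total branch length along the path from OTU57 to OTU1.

6.58

The path runs OTU57 → … → MRCA → … → OTU1; the MRCA is the node subtending ((OTU37,(OTU17,(OTU57,OTU56))),(OTU36,(OTU59,OTU1))).
Branch lengths along that path: 0.96 + 1.35 + 1.92 + 0.45 + 0.44 + 1.08 + 0.38 = 6.58.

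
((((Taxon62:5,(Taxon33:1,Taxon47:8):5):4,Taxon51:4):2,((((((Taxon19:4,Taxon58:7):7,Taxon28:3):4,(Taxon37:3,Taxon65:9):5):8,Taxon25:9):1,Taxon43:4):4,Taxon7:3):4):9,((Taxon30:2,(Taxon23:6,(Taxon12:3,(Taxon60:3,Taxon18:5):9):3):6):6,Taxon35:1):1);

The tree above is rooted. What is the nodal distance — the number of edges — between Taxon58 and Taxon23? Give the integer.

The MRCA of Taxon58 and Taxon23 is the root of the tree.
From Taxon58 up to that node: 8 branches. From Taxon23 up to the same node: 4 branches. Total: 8 + 4 = 12.

12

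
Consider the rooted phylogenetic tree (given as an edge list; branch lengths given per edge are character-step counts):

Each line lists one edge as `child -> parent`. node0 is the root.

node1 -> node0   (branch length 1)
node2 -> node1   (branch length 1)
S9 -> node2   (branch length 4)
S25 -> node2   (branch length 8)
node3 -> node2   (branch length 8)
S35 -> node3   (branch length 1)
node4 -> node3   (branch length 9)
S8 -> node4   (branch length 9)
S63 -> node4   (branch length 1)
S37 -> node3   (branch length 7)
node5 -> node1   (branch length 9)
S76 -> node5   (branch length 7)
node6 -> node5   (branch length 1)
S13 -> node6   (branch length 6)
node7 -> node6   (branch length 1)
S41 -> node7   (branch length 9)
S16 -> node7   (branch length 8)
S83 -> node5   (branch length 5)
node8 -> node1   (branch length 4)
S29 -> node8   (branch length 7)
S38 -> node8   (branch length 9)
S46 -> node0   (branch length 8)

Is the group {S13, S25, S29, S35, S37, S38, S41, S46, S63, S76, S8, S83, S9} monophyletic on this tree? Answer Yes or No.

The MRCA of the listed taxa is the root, so the smallest clade containing them is the whole tree.
That clade also contains S16, which is not in the proposed group, so the group is not monophyletic.

No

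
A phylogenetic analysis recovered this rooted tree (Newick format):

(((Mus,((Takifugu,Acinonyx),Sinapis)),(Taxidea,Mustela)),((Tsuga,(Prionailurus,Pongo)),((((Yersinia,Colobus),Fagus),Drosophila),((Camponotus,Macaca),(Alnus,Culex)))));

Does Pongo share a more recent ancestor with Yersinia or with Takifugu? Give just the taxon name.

Yersinia

The MRCA of Pongo and Yersinia subtends ((Tsuga,(Prionailurus,Pongo)),((((Yersinia,Colobus),Fagus),Drosophila),((Camponotus,Macaca),(Alnus,Culex)))) (11 taxa).
The MRCA of Pongo and Takifugu is the root, subtending the entire tree (17 taxa).
The first is nested inside the second, so Pongo shares a more recent common ancestor with Yersinia.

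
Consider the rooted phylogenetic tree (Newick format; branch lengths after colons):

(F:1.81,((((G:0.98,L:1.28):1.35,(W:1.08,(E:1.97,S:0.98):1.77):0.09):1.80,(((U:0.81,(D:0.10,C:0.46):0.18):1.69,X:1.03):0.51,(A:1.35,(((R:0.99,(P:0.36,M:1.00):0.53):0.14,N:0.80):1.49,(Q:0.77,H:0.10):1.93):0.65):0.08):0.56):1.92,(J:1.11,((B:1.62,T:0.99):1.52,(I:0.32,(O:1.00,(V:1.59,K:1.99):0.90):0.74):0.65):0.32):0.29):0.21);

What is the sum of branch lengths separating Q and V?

10.40

The path runs Q → … → MRCA → … → V; the MRCA is the node subtending ((((G,L),(W,(E,S))),(((U,(D,C)),X),(A,(((R,(P,M)),N),(Q,H))))),(J,((B,T),(I,(O,(V,K)))))).
Branch lengths along that path: 0.77 + 1.93 + 0.65 + 0.08 + 0.56 + 1.92 + 0.29 + 0.32 + 0.65 + 0.74 + 0.90 + 1.59 = 10.40.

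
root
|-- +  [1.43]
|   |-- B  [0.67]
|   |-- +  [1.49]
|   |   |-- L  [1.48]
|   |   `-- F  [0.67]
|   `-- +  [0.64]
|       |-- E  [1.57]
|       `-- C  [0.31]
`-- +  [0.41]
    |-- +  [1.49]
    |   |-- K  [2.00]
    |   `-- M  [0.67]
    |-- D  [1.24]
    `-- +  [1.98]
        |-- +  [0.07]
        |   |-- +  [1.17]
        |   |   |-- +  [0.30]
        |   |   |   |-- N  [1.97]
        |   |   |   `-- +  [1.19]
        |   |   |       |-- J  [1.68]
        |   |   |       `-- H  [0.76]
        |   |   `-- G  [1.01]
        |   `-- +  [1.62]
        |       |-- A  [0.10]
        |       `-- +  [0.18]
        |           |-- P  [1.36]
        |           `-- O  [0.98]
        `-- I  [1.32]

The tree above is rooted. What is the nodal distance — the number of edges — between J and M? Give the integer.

The MRCA of J and M is the node subtending ((K,M),D,((((N,(J,H)),G),(A,(P,O))),I)).
From J up to that node: 6 branches. From M up to the same node: 2 branches. Total: 6 + 2 = 8.

8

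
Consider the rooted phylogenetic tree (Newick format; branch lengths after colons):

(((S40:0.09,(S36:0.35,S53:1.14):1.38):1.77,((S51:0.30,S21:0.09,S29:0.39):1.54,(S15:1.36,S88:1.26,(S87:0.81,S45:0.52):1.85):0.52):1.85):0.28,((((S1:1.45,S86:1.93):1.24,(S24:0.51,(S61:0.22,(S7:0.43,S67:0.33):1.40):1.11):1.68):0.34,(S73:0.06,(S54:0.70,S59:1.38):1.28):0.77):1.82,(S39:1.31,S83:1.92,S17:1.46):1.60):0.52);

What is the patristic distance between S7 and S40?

9.44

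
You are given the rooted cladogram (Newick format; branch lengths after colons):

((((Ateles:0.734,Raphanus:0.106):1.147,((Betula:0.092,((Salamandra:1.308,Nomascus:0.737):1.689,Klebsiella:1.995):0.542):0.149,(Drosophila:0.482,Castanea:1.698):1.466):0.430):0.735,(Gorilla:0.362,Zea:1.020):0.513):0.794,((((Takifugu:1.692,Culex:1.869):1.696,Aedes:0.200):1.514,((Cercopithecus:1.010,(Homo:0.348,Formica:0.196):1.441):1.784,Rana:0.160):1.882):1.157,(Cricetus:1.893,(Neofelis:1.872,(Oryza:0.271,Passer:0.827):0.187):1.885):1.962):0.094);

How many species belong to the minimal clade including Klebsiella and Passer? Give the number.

21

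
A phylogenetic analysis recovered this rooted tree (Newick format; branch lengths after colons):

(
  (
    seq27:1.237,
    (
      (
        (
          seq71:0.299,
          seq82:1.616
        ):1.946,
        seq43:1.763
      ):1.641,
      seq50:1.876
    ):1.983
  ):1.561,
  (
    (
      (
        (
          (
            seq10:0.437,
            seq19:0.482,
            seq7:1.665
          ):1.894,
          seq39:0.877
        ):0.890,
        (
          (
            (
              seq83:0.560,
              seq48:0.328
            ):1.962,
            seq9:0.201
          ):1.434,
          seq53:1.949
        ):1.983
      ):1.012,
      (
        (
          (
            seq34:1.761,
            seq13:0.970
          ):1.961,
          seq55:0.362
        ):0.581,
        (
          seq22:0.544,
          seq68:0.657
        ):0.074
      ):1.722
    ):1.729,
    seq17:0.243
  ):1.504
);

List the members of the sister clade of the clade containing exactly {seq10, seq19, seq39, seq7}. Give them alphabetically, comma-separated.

seq48, seq53, seq83, seq9

The clade containing exactly {seq10, seq19, seq39, seq7} attaches to the tree at the node subtending (((seq10,seq19,seq7),seq39),(((seq83,seq48),seq9),seq53)).
The other lineage descending from that same node — the sister group — is (((seq83,seq48),seq9),seq53); its 4 tips in alphabetical order are the answer.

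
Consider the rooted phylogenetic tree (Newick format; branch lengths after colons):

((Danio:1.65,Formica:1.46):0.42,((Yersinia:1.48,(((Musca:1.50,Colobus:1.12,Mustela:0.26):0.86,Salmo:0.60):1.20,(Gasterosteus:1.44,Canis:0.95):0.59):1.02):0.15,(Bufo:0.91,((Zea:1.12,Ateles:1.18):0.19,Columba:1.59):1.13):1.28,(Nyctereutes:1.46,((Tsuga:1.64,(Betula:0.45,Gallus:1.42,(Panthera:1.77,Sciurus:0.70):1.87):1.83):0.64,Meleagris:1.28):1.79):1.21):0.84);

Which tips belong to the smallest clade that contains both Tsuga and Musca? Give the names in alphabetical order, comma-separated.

Ateles, Betula, Bufo, Canis, Colobus, Columba, Gallus, Gasterosteus, Meleagris, Musca, Mustela, Nyctereutes, Panthera, Salmo, Sciurus, Tsuga, Yersinia, Zea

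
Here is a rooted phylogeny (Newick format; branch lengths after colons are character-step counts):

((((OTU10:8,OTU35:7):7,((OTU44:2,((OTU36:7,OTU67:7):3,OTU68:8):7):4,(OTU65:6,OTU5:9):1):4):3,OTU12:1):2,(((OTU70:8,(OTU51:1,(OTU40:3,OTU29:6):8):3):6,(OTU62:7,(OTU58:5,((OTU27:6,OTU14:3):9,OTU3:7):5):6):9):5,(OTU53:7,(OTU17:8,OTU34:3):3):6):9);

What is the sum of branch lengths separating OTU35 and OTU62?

49

The path runs OTU35 → … → MRCA → … → OTU62; the MRCA is the root of the tree.
Branch lengths along that path: 7 + 7 + 3 + 2 + 9 + 5 + 9 + 7 = 49.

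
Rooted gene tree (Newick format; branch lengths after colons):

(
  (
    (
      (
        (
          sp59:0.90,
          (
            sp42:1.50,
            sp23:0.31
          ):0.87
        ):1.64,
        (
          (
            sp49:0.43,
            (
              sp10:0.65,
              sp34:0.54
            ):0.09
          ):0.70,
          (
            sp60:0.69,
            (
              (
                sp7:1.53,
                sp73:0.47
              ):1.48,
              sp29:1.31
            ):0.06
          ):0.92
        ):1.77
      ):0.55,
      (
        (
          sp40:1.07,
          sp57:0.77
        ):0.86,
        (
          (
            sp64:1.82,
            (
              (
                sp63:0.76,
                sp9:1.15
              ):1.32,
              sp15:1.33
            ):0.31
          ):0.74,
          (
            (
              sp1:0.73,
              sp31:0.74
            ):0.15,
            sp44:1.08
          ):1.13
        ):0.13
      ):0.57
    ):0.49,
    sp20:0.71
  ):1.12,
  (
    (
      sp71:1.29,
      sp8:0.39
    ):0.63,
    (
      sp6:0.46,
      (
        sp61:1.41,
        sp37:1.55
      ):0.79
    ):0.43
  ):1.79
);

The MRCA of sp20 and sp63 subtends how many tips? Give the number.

The MRCA of sp20 and sp63 is the node subtending ((((sp59,(sp42,sp23)),((sp49,(sp10,sp34)),(sp60,((sp7,sp73),sp29)))),((sp40,sp57),((sp64,((sp63,sp9),sp15)),((sp1,sp31),sp44)))),sp20).
That clade contains 20 terminal taxa: sp1, sp10, sp15, sp20, sp23, sp29, sp31, sp34, sp40, sp42, sp44, sp49, sp57, sp59, sp60, sp63, sp64, sp7, sp73, sp9.

20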